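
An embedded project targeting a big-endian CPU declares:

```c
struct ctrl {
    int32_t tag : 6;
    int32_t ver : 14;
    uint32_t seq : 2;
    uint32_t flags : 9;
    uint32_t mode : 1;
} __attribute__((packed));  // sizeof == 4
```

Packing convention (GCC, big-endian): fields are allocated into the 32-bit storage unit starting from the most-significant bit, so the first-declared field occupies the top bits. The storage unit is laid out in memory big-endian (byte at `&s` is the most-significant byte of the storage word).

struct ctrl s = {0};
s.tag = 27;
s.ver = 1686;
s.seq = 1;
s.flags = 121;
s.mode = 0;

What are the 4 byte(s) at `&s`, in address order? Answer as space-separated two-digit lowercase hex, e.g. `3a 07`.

6c 69 64 f2

tag:6 = 27 → 0x1b << 26 → word 0x6c000000
ver:14 = 1686 → 0x696 << 12 → word 0x6c696000
seq:2 = 1 → 0x1 << 10 → word 0x6c696400
flags:9 = 121 → 0x79 << 1 → word 0x6c6964f2
mode:1 = 0 → 0x0 << 0 → word 0x6c6964f2
word = 0x6c6964f2 → big-endian bytes:
  [0]=0x6c  [1]=0x69  [2]=0x64  [3]=0xf2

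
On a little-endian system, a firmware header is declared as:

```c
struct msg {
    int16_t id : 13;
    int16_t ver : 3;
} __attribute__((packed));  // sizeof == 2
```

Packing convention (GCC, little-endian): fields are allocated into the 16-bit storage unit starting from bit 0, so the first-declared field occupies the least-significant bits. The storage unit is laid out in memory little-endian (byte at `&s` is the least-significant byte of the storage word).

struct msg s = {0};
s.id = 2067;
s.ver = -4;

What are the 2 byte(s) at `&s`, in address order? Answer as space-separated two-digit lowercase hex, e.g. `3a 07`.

[0+:13] id=2067 & 0x1fff = 0x813; word=0x0813
[13+:3] ver=-4 & 0x7 = 0x4; word=0x8813
word = 0x8813 → little-endian bytes:
  [0]=0x13  [1]=0x88

13 88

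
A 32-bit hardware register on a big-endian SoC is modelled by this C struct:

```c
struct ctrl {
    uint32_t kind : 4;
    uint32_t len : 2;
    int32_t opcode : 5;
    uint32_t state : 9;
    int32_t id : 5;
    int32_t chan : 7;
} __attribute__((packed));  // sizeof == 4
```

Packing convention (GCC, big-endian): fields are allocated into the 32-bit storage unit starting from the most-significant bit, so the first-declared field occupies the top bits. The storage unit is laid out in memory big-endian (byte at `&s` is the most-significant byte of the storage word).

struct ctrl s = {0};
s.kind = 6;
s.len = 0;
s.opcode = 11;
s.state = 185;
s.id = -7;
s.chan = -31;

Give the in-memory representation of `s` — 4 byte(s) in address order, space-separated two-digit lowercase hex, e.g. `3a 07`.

61 6b 9c e1

kind (4b) val=6 bits=0x6 at bit 28: 0x60000000
len (2b) val=0 bits=0x0 at bit 26: 0x60000000
opcode (5b) val=11 bits=0xb at bit 21: 0x61600000
state (9b) val=185 bits=0xb9 at bit 12: 0x616b9000
id (5b) val=-7 bits=0x19 at bit 7: 0x616b9c80
chan (7b) val=-31 bits=0x61 at bit 0: 0x616b9ce1
word = 0x616b9ce1 → big-endian bytes:
  [0]=0x61  [1]=0x6b  [2]=0x9c  [3]=0xe1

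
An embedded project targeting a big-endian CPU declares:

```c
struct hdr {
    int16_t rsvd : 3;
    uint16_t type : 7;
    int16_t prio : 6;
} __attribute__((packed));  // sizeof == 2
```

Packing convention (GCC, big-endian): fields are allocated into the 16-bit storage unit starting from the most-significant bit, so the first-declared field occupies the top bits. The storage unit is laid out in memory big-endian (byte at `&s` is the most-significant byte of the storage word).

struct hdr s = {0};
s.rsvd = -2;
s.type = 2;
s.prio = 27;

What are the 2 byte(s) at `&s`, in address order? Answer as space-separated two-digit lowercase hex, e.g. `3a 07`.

c0 9b

rsvd (3b) val=-2 bits=0x6 at bit 13: 0xc000
type (7b) val=2 bits=0x2 at bit 6: 0xc080
prio (6b) val=27 bits=0x1b at bit 0: 0xc09b
word = 0xc09b → big-endian bytes:
  [0]=0xc0  [1]=0x9b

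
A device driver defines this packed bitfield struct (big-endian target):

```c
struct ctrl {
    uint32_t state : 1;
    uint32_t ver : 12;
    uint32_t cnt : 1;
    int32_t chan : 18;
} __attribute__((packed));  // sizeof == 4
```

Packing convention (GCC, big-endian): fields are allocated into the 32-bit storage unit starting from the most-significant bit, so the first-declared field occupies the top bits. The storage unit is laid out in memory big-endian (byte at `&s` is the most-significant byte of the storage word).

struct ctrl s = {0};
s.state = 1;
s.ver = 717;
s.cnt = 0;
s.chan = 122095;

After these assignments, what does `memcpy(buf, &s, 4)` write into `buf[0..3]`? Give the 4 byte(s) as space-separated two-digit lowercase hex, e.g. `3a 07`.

96 69 dc ef

[31+:1] state=1 & 0x1 = 0x1; word=0x80000000
[19+:12] ver=717 & 0xfff = 0x2cd; word=0x96680000
[18+:1] cnt=0 & 0x1 = 0x0; word=0x96680000
[0+:18] chan=122095 & 0x3ffff = 0x1dcef; word=0x9669dcef
word = 0x9669dcef → big-endian bytes:
  [0]=0x96  [1]=0x69  [2]=0xdc  [3]=0xef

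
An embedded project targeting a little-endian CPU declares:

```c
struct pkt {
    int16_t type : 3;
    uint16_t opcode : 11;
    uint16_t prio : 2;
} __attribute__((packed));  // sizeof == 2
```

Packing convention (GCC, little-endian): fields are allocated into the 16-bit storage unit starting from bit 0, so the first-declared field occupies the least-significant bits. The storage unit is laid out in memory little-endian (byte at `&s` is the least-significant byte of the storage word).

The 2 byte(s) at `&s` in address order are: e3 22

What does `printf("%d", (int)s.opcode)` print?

1116

[0]=0xe3 [1]=0x22 (little-endian) → word 0x22e3
type [0+:3] = (word>>0) & 0x7 = 3
opcode [3+:11] = (word>>3) & 0x7ff = 1116  ←
prio [14+:2] = (word>>14) & 0x3 = 0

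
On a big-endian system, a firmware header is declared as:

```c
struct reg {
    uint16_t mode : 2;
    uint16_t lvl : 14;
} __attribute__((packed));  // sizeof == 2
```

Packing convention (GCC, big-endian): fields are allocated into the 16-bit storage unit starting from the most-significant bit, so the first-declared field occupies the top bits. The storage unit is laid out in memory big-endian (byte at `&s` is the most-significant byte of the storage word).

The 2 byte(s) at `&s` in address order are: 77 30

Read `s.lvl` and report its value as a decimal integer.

[0]=0x77 [1]=0x30 (big-endian) → word 0x7730
mode:2 @ bit 14 → (0x7730>>14)&0x3 = 0x1
lvl:14 @ bit 0 → (0x7730>>0)&0x3fff = 0x3730  ←

14128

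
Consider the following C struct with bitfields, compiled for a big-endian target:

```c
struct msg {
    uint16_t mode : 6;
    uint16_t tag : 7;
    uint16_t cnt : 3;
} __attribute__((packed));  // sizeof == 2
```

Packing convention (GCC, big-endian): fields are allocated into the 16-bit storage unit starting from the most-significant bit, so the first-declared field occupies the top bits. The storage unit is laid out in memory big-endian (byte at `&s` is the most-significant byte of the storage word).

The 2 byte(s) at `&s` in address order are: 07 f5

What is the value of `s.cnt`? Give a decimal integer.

5

[0]=0x07 [1]=0xf5 (big-endian) → word 0x07f5
mode [10+:6] = (word>>10) & 0x3f = 1
tag [3+:7] = (word>>3) & 0x7f = 126
cnt [0+:3] = (word>>0) & 0x7 = 5  ←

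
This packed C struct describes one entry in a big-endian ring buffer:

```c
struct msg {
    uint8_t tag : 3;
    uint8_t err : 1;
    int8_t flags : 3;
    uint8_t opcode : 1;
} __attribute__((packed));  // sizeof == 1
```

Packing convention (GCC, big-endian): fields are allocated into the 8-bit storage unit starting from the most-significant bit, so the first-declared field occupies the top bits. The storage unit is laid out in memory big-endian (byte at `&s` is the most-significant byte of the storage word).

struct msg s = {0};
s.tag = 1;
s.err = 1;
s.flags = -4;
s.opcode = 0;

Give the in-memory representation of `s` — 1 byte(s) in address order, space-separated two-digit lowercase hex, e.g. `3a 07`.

[5+:3] tag=1 & 0x7 = 0x1; word=0x20
[4+:1] err=1 & 0x1 = 0x1; word=0x30
[1+:3] flags=-4 & 0x7 = 0x4; word=0x38
[0+:1] opcode=0 & 0x1 = 0x0; word=0x38
word = 0x38 → big-endian bytes:
  [0]=0x38

38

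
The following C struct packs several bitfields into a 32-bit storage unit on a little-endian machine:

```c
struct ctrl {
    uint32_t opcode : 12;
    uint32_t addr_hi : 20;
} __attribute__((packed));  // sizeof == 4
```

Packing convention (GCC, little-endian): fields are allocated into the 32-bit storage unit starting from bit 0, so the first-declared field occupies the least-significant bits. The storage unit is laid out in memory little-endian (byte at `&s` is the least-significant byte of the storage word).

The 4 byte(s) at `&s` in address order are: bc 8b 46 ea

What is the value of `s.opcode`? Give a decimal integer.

3004

[0]=0xbc [1]=0x8b [2]=0x46 [3]=0xea (little-endian) → word 0xea468bbc
opcode:12 @ bit 0 → (0xea468bbc>>0)&0xfff = 0xbbc  ←
addr_hi:20 @ bit 12 → (0xea468bbc>>12)&0xfffff = 0xea468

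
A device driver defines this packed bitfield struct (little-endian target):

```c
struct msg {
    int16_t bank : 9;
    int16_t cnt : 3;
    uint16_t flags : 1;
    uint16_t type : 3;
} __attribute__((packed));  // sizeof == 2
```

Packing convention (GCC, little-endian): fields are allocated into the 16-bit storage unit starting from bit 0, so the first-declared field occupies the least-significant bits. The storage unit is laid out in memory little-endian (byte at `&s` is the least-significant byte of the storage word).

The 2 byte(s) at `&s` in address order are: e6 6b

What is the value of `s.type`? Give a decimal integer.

3

[0]=0xe6 [1]=0x6b (little-endian) → word 0x6be6
bank:9 @ bit 0 → (0x6be6>>0)&0x1ff = 0x1e6
cnt:3 @ bit 9 → (0x6be6>>9)&0x7 = 0x5
flags:1 @ bit 12 → (0x6be6>>12)&0x1 = 0x0
type:3 @ bit 13 → (0x6be6>>13)&0x7 = 0x3  ←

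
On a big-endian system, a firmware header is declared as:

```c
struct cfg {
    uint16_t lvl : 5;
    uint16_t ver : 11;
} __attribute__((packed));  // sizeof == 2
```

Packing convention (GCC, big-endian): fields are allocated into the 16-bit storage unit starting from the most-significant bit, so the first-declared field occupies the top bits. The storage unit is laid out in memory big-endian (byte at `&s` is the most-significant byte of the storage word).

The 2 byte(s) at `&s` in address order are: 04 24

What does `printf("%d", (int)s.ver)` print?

[0]=0x04 [1]=0x24 (big-endian) → word 0x0424
lvl:5 @ bit 11 → (0x0424>>11)&0x1f = 0x0
ver:11 @ bit 0 → (0x0424>>0)&0x7ff = 0x424  ←

1060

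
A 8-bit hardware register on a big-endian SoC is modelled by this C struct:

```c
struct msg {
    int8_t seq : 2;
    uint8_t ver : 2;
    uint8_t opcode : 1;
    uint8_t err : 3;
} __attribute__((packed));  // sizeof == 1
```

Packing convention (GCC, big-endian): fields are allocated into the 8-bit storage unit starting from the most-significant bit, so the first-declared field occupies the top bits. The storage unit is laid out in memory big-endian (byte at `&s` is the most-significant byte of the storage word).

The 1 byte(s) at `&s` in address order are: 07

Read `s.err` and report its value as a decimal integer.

7

[0]=0x07 (big-endian) → word 0x07
seq:2 @ bit 6 → (0x07>>6)&0x3 = 0x0
ver:2 @ bit 4 → (0x07>>4)&0x3 = 0x0
opcode:1 @ bit 3 → (0x07>>3)&0x1 = 0x0
err:3 @ bit 0 → (0x07>>0)&0x7 = 0x7  ←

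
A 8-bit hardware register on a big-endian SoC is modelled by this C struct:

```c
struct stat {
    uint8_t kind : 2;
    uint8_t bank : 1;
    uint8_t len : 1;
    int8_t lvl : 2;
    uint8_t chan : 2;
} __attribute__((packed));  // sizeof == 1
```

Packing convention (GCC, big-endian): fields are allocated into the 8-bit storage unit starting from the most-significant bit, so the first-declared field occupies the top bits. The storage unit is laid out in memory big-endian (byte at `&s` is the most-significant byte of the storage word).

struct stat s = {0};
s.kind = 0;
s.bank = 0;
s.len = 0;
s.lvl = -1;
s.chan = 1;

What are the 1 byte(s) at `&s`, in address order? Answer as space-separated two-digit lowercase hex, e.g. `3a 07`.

0d

kind:2 = 0 → 0x0 << 6 → word 0x00
bank:1 = 0 → 0x0 << 5 → word 0x00
len:1 = 0 → 0x0 << 4 → word 0x00
lvl:2 = -1 → 0x3 << 2 → word 0x0c
chan:2 = 1 → 0x1 << 0 → word 0x0d
word = 0x0d → big-endian bytes:
  [0]=0x0d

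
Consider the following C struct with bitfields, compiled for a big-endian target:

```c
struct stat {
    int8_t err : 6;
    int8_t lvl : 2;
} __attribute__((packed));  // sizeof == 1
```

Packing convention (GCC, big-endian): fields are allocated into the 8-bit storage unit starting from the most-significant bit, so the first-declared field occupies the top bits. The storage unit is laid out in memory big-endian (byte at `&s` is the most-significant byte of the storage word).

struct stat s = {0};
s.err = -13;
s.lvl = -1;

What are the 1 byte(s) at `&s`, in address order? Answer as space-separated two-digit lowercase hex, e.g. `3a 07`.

cf

[2+:6] err=-13 & 0x3f = 0x33; word=0xcc
[0+:2] lvl=-1 & 0x3 = 0x3; word=0xcf
word = 0xcf → big-endian bytes:
  [0]=0xcf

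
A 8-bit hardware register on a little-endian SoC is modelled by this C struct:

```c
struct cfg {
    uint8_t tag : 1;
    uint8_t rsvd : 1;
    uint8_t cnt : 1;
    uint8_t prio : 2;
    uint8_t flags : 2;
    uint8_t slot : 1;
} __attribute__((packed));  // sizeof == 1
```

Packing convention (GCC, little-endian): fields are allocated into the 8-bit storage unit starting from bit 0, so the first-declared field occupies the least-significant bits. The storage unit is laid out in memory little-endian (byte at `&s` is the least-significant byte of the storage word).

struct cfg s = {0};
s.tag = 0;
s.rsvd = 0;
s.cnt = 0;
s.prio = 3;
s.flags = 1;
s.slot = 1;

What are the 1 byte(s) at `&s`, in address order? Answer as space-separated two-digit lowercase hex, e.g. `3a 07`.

[0+:1] tag=0 & 0x1 = 0x0; word=0x00
[1+:1] rsvd=0 & 0x1 = 0x0; word=0x00
[2+:1] cnt=0 & 0x1 = 0x0; word=0x00
[3+:2] prio=3 & 0x3 = 0x3; word=0x18
[5+:2] flags=1 & 0x3 = 0x1; word=0x38
[7+:1] slot=1 & 0x1 = 0x1; word=0xb8
word = 0xb8 → little-endian bytes:
  [0]=0xb8

b8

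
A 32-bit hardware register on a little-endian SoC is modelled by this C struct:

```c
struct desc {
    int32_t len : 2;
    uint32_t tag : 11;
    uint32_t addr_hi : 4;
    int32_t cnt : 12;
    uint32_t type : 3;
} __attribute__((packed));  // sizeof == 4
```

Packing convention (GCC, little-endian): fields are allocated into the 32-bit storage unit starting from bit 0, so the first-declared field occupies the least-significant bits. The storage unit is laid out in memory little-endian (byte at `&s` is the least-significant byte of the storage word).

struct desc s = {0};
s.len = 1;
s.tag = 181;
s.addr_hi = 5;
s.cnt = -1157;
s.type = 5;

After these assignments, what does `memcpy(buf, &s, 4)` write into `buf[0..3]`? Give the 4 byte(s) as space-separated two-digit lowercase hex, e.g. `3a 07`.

d5 a2 f6 b6

[0+:2] len=1 & 0x3 = 0x1; word=0x00000001
[2+:11] tag=181 & 0x7ff = 0xb5; word=0x000002d5
[13+:4] addr_hi=5 & 0xf = 0x5; word=0x0000a2d5
[17+:12] cnt=-1157 & 0xfff = 0xb7b; word=0x16f6a2d5
[29+:3] type=5 & 0x7 = 0x5; word=0xb6f6a2d5
word = 0xb6f6a2d5 → little-endian bytes:
  [0]=0xd5  [1]=0xa2  [2]=0xf6  [3]=0xb6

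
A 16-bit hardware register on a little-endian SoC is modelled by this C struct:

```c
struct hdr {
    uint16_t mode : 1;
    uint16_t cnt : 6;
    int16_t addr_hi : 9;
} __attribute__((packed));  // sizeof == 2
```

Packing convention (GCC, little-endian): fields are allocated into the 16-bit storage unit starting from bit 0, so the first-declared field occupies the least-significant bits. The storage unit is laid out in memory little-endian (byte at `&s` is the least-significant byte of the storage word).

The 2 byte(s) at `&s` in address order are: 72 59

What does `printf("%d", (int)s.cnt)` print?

[0]=0x72 [1]=0x59 (little-endian) → word 0x5972
mode [0+:1] = (word>>0) & 0x1 = 0
cnt [1+:6] = (word>>1) & 0x3f = 57  ←
addr_hi [7+:9] = (word>>7) & 0x1ff = 178

57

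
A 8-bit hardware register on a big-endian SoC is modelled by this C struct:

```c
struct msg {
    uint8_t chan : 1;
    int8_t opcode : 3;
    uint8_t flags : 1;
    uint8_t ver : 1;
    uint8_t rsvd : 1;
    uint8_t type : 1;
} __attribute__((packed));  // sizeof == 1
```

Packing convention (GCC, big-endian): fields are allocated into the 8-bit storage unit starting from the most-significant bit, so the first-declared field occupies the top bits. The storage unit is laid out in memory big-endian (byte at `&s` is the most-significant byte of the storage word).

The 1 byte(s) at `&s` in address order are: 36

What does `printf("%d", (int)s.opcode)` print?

[0]=0x36 (big-endian) → word 0x36
chan:1 @ bit 7 → (0x36>>7)&0x1 = 0x0
opcode:3 @ bit 4 → (0x36>>4)&0x7 = 0x3  ←
flags:1 @ bit 3 → (0x36>>3)&0x1 = 0x0
ver:1 @ bit 2 → (0x36>>2)&0x1 = 0x1
rsvd:1 @ bit 1 → (0x36>>1)&0x1 = 0x1
type:1 @ bit 0 → (0x36>>0)&0x1 = 0x0
opcode signed 3b, MSB=0: value = 3

3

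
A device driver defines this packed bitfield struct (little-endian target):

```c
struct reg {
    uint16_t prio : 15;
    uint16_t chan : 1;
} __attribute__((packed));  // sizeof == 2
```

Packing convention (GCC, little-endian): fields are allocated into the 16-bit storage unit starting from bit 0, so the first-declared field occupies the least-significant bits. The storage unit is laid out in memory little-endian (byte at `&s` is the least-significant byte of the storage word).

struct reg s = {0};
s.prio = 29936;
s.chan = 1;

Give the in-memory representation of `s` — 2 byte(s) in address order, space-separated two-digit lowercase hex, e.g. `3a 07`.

prio (15b) val=29936 bits=0x74f0 at bit 0: 0x74f0
chan (1b) val=1 bits=0x1 at bit 15: 0xf4f0
word = 0xf4f0 → little-endian bytes:
  [0]=0xf0  [1]=0xf4

f0 f4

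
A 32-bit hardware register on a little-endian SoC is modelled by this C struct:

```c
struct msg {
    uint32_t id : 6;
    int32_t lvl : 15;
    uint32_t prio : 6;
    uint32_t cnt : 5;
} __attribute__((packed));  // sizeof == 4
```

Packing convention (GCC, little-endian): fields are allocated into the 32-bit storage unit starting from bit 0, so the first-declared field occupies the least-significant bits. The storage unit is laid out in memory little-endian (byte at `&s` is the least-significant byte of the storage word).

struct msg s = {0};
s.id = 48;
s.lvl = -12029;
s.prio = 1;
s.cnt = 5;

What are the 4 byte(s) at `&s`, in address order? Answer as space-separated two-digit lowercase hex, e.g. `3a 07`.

id:6 = 48 → 0x30 << 0 → word 0x00000030
lvl:15 = -12029 → 0x5103 << 6 → word 0x001440f0
prio:6 = 1 → 0x1 << 21 → word 0x003440f0
cnt:5 = 5 → 0x5 << 27 → word 0x283440f0
word = 0x283440f0 → little-endian bytes:
  [0]=0xf0  [1]=0x40  [2]=0x34  [3]=0x28

f0 40 34 28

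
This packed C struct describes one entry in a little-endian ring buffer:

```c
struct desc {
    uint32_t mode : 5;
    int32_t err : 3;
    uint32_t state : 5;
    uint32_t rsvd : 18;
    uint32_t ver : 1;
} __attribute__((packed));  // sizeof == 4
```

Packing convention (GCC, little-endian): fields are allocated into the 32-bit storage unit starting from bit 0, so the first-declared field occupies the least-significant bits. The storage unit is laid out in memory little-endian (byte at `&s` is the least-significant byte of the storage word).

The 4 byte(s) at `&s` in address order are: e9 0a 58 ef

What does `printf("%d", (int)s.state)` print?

10

[0]=0xe9 [1]=0x0a [2]=0x58 [3]=0xef (little-endian) → word 0xef580ae9
mode:5 @ bit 0 → (0xef580ae9>>0)&0x1f = 0x9
err:3 @ bit 5 → (0xef580ae9>>5)&0x7 = 0x7
state:5 @ bit 8 → (0xef580ae9>>8)&0x1f = 0xa  ←
rsvd:18 @ bit 13 → (0xef580ae9>>13)&0x3ffff = 0x37ac0
ver:1 @ bit 31 → (0xef580ae9>>31)&0x1 = 0x1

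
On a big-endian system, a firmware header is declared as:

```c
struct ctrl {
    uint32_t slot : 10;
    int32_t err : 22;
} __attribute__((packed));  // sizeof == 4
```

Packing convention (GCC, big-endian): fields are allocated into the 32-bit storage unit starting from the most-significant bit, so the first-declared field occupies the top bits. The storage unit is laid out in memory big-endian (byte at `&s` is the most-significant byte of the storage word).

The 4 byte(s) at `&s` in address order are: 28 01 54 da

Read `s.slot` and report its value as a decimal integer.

[0]=0x28 [1]=0x01 [2]=0x54 [3]=0xda (big-endian) → word 0x280154da
slot:10 @ bit 22 → (0x280154da>>22)&0x3ff = 0xa0  ←
err:22 @ bit 0 → (0x280154da>>0)&0x3fffff = 0x154da

160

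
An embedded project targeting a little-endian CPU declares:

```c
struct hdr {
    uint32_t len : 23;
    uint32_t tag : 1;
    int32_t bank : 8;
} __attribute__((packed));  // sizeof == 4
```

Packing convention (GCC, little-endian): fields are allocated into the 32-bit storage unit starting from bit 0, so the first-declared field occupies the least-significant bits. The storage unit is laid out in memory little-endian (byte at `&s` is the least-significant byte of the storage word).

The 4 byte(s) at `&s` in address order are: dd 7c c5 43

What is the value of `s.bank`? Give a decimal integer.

[0]=0xdd [1]=0x7c [2]=0xc5 [3]=0x43 (little-endian) → word 0x43c57cdd
len [0+:23] = (word>>0) & 0x7fffff = 4553949
tag [23+:1] = (word>>23) & 0x1 = 1
bank [24+:8] = (word>>24) & 0xff = 67  ←
bank signed 8b, MSB=0: value = 67

67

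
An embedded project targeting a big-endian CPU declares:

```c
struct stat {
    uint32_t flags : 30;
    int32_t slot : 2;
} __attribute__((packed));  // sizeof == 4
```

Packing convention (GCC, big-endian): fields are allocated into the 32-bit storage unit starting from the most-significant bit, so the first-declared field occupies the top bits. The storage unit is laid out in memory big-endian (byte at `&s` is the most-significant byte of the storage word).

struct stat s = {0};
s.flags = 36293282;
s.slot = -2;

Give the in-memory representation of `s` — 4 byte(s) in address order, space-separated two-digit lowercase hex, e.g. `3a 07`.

flags (30b) val=36293282 bits=0x229caa2 at bit 2: 0x08a72a88
slot (2b) val=-2 bits=0x2 at bit 0: 0x08a72a8a
word = 0x08a72a8a → big-endian bytes:
  [0]=0x08  [1]=0xa7  [2]=0x2a  [3]=0x8a

08 a7 2a 8a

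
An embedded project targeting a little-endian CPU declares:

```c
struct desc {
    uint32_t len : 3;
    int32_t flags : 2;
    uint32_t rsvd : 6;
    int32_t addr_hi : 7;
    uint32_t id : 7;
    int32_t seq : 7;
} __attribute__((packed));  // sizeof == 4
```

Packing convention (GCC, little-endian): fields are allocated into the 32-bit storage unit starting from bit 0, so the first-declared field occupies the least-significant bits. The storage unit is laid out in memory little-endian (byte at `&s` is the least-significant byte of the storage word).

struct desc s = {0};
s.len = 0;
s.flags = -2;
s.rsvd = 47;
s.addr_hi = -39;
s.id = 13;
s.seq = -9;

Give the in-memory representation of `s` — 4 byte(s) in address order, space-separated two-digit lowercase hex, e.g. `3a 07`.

f0 cd 36 ee

len (3b) val=0 bits=0x0 at bit 0: 0x00000000
flags (2b) val=-2 bits=0x2 at bit 3: 0x00000010
rsvd (6b) val=47 bits=0x2f at bit 5: 0x000005f0
addr_hi (7b) val=-39 bits=0x59 at bit 11: 0x0002cdf0
id (7b) val=13 bits=0xd at bit 18: 0x0036cdf0
seq (7b) val=-9 bits=0x77 at bit 25: 0xee36cdf0
word = 0xee36cdf0 → little-endian bytes:
  [0]=0xf0  [1]=0xcd  [2]=0x36  [3]=0xee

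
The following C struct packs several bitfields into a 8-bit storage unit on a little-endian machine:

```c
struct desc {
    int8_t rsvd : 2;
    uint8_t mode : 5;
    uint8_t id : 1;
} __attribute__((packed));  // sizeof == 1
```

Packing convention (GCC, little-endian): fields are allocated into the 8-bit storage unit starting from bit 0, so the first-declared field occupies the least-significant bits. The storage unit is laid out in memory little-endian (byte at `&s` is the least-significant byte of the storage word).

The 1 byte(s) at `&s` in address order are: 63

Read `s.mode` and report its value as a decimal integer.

[0]=0x63 (little-endian) → word 0x63
rsvd:2 @ bit 0 → (0x63>>0)&0x3 = 0x3
mode:5 @ bit 2 → (0x63>>2)&0x1f = 0x18  ←
id:1 @ bit 7 → (0x63>>7)&0x1 = 0x0

24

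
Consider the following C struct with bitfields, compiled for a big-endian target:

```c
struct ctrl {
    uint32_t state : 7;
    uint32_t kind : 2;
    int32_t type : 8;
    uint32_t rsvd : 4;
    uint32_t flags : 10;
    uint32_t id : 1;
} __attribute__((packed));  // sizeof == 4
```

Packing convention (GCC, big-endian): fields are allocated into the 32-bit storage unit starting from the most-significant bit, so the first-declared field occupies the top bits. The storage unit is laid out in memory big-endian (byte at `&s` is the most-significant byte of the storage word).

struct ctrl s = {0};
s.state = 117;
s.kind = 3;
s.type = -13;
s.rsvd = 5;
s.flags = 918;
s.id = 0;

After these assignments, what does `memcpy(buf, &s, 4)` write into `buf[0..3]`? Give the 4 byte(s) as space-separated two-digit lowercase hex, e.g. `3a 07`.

eb f9 af 2c

state:7 = 117 → 0x75 << 25 → word 0xea000000
kind:2 = 3 → 0x3 << 23 → word 0xeb800000
type:8 = -13 → 0xf3 << 15 → word 0xebf98000
rsvd:4 = 5 → 0x5 << 11 → word 0xebf9a800
flags:10 = 918 → 0x396 << 1 → word 0xebf9af2c
id:1 = 0 → 0x0 << 0 → word 0xebf9af2c
word = 0xebf9af2c → big-endian bytes:
  [0]=0xeb  [1]=0xf9  [2]=0xaf  [3]=0x2c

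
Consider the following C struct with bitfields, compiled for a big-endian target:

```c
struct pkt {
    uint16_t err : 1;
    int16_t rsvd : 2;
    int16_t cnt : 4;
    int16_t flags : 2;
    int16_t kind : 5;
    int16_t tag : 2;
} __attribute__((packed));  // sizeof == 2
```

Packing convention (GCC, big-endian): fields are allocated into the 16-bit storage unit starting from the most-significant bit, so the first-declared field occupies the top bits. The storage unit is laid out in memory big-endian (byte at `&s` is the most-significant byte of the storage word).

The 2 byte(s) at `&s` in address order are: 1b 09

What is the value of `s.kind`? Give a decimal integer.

[0]=0x1b [1]=0x09 (big-endian) → word 0x1b09
err:1 @ bit 15 → (0x1b09>>15)&0x1 = 0x0
rsvd:2 @ bit 13 → (0x1b09>>13)&0x3 = 0x0
cnt:4 @ bit 9 → (0x1b09>>9)&0xf = 0xd
flags:2 @ bit 7 → (0x1b09>>7)&0x3 = 0x2
kind:5 @ bit 2 → (0x1b09>>2)&0x1f = 0x2  ←
tag:2 @ bit 0 → (0x1b09>>0)&0x3 = 0x1
kind signed 5b, MSB=0: value = 2

2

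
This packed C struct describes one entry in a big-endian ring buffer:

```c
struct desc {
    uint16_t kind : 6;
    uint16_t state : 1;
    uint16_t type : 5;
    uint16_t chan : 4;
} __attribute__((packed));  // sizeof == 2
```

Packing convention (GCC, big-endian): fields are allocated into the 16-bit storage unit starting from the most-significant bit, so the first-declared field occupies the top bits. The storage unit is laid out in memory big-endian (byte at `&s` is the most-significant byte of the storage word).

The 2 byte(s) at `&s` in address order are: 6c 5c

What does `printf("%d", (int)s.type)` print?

[0]=0x6c [1]=0x5c (big-endian) → word 0x6c5c
kind [10+:6] = (word>>10) & 0x3f = 27
state [9+:1] = (word>>9) & 0x1 = 0
type [4+:5] = (word>>4) & 0x1f = 5  ←
chan [0+:4] = (word>>0) & 0xf = 12

5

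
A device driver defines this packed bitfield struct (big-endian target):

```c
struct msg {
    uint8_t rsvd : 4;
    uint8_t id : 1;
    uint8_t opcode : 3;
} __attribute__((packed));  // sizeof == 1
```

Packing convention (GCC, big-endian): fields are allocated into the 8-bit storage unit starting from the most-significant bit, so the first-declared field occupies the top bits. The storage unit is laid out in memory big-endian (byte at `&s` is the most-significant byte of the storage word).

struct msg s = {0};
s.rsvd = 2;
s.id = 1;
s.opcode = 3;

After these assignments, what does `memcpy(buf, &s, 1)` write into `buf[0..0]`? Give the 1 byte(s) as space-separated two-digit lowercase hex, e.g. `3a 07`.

2b

rsvd (4b) val=2 bits=0x2 at bit 4: 0x20
id (1b) val=1 bits=0x1 at bit 3: 0x28
opcode (3b) val=3 bits=0x3 at bit 0: 0x2b
word = 0x2b → big-endian bytes:
  [0]=0x2b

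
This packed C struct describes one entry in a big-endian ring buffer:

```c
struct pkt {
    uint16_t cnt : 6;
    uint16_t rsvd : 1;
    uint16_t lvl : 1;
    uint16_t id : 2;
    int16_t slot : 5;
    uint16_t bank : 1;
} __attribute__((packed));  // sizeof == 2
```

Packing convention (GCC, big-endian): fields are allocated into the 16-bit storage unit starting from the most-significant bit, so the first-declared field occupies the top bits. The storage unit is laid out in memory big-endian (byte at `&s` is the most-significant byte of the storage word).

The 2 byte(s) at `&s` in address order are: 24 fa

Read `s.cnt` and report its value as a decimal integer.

[0]=0x24 [1]=0xfa (big-endian) → word 0x24fa
cnt:6 @ bit 10 → (0x24fa>>10)&0x3f = 0x9  ←
rsvd:1 @ bit 9 → (0x24fa>>9)&0x1 = 0x0
lvl:1 @ bit 8 → (0x24fa>>8)&0x1 = 0x0
id:2 @ bit 6 → (0x24fa>>6)&0x3 = 0x3
slot:5 @ bit 1 → (0x24fa>>1)&0x1f = 0x1d
bank:1 @ bit 0 → (0x24fa>>0)&0x1 = 0x0

9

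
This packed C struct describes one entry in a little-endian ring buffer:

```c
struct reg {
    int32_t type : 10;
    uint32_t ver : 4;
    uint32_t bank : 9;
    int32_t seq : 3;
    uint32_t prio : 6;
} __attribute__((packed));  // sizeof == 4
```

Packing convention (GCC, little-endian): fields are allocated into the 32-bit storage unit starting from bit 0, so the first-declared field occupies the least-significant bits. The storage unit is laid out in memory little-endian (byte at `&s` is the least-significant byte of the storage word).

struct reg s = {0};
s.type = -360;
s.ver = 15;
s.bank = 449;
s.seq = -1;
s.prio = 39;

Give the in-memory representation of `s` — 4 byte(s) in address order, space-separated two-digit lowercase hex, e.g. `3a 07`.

98 7e f0 9f

[0+:10] type=-360 & 0x3ff = 0x298; word=0x00000298
[10+:4] ver=15 & 0xf = 0xf; word=0x00003e98
[14+:9] bank=449 & 0x1ff = 0x1c1; word=0x00707e98
[23+:3] seq=-1 & 0x7 = 0x7; word=0x03f07e98
[26+:6] prio=39 & 0x3f = 0x27; word=0x9ff07e98
word = 0x9ff07e98 → little-endian bytes:
  [0]=0x98  [1]=0x7e  [2]=0xf0  [3]=0x9f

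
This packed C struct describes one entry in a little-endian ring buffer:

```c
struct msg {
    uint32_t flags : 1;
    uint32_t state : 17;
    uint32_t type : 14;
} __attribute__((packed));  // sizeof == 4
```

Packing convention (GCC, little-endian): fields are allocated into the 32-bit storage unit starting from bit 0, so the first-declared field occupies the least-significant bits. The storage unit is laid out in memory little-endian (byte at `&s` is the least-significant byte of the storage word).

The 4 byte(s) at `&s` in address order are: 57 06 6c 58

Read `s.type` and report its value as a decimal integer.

[0]=0x57 [1]=0x06 [2]=0x6c [3]=0x58 (little-endian) → word 0x586c0657
flags [0+:1] = (word>>0) & 0x1 = 1
state [1+:17] = (word>>1) & 0x1ffff = 811
type [18+:14] = (word>>18) & 0x3fff = 5659  ←

5659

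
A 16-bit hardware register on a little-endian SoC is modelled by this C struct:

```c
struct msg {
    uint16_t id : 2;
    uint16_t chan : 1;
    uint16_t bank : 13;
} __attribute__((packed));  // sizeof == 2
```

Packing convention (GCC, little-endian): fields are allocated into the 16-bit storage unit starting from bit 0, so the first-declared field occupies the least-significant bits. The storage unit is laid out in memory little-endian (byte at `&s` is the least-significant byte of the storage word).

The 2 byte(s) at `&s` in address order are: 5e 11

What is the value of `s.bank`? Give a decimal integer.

[0]=0x5e [1]=0x11 (little-endian) → word 0x115e
id [0+:2] = (word>>0) & 0x3 = 2
chan [2+:1] = (word>>2) & 0x1 = 1
bank [3+:13] = (word>>3) & 0x1fff = 555  ←

555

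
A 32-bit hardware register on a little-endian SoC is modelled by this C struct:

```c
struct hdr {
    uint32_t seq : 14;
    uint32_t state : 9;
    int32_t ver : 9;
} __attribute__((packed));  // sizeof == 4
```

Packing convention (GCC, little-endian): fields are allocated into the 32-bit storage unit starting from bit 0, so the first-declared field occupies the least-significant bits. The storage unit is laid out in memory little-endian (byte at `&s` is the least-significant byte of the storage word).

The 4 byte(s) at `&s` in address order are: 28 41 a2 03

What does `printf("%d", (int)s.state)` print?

137

[0]=0x28 [1]=0x41 [2]=0xa2 [3]=0x03 (little-endian) → word 0x03a24128
seq:14 @ bit 0 → (0x03a24128>>0)&0x3fff = 0x128
state:9 @ bit 14 → (0x03a24128>>14)&0x1ff = 0x89  ←
ver:9 @ bit 23 → (0x03a24128>>23)&0x1ff = 0x7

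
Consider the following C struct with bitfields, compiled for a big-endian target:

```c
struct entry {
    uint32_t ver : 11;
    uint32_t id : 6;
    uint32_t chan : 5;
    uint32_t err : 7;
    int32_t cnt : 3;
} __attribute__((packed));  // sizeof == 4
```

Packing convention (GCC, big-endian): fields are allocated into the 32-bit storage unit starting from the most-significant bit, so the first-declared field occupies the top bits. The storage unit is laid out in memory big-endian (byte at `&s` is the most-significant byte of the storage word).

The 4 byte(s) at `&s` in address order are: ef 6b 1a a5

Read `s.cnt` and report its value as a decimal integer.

[0]=0xef [1]=0x6b [2]=0x1a [3]=0xa5 (big-endian) → word 0xef6b1aa5
ver:11 @ bit 21 → (0xef6b1aa5>>21)&0x7ff = 0x77b
id:6 @ bit 15 → (0xef6b1aa5>>15)&0x3f = 0x16
chan:5 @ bit 10 → (0xef6b1aa5>>10)&0x1f = 0x6
err:7 @ bit 3 → (0xef6b1aa5>>3)&0x7f = 0x54
cnt:3 @ bit 0 → (0xef6b1aa5>>0)&0x7 = 0x5  ←
cnt signed 3b, MSB=1: 5 - 8 = -3

-3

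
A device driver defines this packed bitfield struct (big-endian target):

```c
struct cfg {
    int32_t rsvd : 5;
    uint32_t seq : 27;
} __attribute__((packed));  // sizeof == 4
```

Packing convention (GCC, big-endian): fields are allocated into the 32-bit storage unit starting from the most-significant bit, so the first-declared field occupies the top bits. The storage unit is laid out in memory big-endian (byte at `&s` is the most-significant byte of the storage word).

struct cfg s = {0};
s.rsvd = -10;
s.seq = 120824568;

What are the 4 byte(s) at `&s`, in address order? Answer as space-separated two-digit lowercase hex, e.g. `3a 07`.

b7 33 a2 f8

rsvd (5b) val=-10 bits=0x16 at bit 27: 0xb0000000
seq (27b) val=120824568 bits=0x733a2f8 at bit 0: 0xb733a2f8
word = 0xb733a2f8 → big-endian bytes:
  [0]=0xb7  [1]=0x33  [2]=0xa2  [3]=0xf8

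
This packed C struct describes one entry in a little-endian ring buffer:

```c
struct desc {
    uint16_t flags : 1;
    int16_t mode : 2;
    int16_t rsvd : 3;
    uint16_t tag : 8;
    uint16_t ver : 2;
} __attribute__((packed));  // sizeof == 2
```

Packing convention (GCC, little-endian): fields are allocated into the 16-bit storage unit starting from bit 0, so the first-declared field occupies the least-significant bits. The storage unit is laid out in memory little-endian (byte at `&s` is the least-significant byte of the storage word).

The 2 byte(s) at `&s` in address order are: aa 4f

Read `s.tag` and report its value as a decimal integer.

[0]=0xaa [1]=0x4f (little-endian) → word 0x4faa
flags [0+:1] = (word>>0) & 0x1 = 0
mode [1+:2] = (word>>1) & 0x3 = 1
rsvd [3+:3] = (word>>3) & 0x7 = 5
tag [6+:8] = (word>>6) & 0xff = 62  ←
ver [14+:2] = (word>>14) & 0x3 = 1

62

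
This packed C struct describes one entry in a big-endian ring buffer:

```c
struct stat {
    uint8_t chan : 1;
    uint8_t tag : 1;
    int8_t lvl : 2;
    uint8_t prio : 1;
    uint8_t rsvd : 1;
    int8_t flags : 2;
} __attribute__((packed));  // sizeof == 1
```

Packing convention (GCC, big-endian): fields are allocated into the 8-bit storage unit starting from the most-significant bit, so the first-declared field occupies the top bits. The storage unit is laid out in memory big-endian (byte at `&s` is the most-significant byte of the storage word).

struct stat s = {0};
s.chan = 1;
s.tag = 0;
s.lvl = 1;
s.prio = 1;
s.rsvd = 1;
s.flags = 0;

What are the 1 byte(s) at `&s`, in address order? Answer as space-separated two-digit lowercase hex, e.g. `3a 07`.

9c

[7+:1] chan=1 & 0x1 = 0x1; word=0x80
[6+:1] tag=0 & 0x1 = 0x0; word=0x80
[4+:2] lvl=1 & 0x3 = 0x1; word=0x90
[3+:1] prio=1 & 0x1 = 0x1; word=0x98
[2+:1] rsvd=1 & 0x1 = 0x1; word=0x9c
[0+:2] flags=0 & 0x3 = 0x0; word=0x9c
word = 0x9c → big-endian bytes:
  [0]=0x9c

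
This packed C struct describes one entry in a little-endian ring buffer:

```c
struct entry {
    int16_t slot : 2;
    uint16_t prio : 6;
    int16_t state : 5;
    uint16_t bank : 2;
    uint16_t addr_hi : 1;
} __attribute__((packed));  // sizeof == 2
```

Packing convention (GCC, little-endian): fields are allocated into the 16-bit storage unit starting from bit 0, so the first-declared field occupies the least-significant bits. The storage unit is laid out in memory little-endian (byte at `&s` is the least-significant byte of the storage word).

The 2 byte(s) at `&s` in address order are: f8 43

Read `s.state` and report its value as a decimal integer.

3

[0]=0xf8 [1]=0x43 (little-endian) → word 0x43f8
slot [0+:2] = (word>>0) & 0x3 = 0
prio [2+:6] = (word>>2) & 0x3f = 62
state [8+:5] = (word>>8) & 0x1f = 3  ←
bank [13+:2] = (word>>13) & 0x3 = 2
addr_hi [15+:1] = (word>>15) & 0x1 = 0
state signed 5b, MSB=0: value = 3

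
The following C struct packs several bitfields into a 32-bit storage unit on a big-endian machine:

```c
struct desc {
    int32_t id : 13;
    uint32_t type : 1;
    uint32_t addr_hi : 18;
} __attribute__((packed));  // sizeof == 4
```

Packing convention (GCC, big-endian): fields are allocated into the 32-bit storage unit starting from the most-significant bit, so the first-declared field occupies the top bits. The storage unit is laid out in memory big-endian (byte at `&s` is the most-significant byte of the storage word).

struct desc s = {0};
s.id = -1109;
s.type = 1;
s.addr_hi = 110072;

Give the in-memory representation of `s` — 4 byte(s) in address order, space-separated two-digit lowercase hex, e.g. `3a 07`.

dd 5d ad f8

[19+:13] id=-1109 & 0x1fff = 0x1bab; word=0xdd580000
[18+:1] type=1 & 0x1 = 0x1; word=0xdd5c0000
[0+:18] addr_hi=110072 & 0x3ffff = 0x1adf8; word=0xdd5dadf8
word = 0xdd5dadf8 → big-endian bytes:
  [0]=0xdd  [1]=0x5d  [2]=0xad  [3]=0xf8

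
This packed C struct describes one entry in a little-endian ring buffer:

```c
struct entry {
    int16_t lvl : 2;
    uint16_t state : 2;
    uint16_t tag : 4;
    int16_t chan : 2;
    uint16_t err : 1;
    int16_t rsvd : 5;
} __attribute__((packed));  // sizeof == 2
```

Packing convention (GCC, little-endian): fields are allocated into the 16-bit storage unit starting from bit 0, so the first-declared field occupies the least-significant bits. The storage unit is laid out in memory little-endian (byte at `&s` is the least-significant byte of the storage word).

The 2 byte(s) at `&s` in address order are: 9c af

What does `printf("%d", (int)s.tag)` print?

[0]=0x9c [1]=0xaf (little-endian) → word 0xaf9c
lvl [0+:2] = (word>>0) & 0x3 = 0
state [2+:2] = (word>>2) & 0x3 = 3
tag [4+:4] = (word>>4) & 0xf = 9  ←
chan [8+:2] = (word>>8) & 0x3 = 3
err [10+:1] = (word>>10) & 0x1 = 1
rsvd [11+:5] = (word>>11) & 0x1f = 21

9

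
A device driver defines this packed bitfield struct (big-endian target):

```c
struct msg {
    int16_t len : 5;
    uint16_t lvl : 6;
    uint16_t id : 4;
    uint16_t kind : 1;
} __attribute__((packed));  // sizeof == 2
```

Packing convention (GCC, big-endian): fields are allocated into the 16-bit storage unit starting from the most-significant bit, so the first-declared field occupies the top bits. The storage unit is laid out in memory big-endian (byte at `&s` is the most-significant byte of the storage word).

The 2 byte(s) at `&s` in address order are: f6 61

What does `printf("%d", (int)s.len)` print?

-2

[0]=0xf6 [1]=0x61 (big-endian) → word 0xf661
len:5 @ bit 11 → (0xf661>>11)&0x1f = 0x1e  ←
lvl:6 @ bit 5 → (0xf661>>5)&0x3f = 0x33
id:4 @ bit 1 → (0xf661>>1)&0xf = 0x0
kind:1 @ bit 0 → (0xf661>>0)&0x1 = 0x1
len signed 5b, MSB=1: 30 - 32 = -2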